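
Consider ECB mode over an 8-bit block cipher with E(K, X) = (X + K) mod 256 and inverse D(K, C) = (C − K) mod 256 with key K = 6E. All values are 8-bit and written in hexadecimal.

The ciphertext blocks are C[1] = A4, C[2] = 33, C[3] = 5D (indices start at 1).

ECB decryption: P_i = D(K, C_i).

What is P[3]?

P[3]: D(K, 5D) = EF.

P[3] = EF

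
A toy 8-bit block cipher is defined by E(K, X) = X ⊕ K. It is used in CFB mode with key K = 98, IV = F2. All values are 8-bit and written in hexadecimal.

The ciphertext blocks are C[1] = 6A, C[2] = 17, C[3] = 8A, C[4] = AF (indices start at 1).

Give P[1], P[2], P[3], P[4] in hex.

CFB decryption: P_i = C_i ⊕ E(K, C_{i−1}), with C_{0} = IV.
P[1]: E(K, F2) = 6A; 6A ⊕ 6A = 00.
P[2]: E(K, 6A) = F2; 17 ⊕ F2 = E5.
P[3]: E(K, 17) = 8F; 8A ⊕ 8F = 05.
P[4]: E(K, 8A) = 12; AF ⊕ 12 = BD.

P[1] = 00, P[2] = E5, P[3] = 05, P[4] = BD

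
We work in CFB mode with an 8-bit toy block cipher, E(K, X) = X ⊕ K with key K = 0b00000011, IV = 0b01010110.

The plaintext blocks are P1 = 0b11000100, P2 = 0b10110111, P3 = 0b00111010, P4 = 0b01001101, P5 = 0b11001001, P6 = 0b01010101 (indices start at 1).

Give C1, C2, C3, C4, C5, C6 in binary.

CFB encryption: C_i = P_i ⊕ E(K, C_{i−1}), with C_{0} = IV.
C1: E(K, 0b01010110) = 0b01010101; 0b11000100 ⊕ 0b01010101 = 0b10010001.
C2: E(K, 0b10010001) = 0b10010010; 0b10110111 ⊕ 0b10010010 = 0b00100101.
C3: E(K, 0b00100101) = 0b00100110; 0b00111010 ⊕ 0b00100110 = 0b00011100.
C4: E(K, 0b00011100) = 0b00011111; 0b01001101 ⊕ 0b00011111 = 0b01010010.
C5: E(K, 0b01010010) = 0b01010001; 0b11001001 ⊕ 0b01010001 = 0b10011000.
C6: E(K, 0b10011000) = 0b10011011; 0b01010101 ⊕ 0b10011011 = 0b11001110.

C1 = 0b10010001, C2 = 0b00100101, C3 = 0b00011100, C4 = 0b01010010, C5 = 0b10011000, C6 = 0b11001110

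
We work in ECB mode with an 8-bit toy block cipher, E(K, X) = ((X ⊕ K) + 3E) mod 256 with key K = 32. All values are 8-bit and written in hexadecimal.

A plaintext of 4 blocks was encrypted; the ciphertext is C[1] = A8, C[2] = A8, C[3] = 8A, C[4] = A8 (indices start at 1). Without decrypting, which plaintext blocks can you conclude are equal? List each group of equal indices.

ECB encrypts each block independently with the same key, so equal ciphertext blocks imply equal plaintext blocks.
C[1] = C[2] = C[4] = A8, so P[1] = P[2] = P[4].

P[1] = P[2] = P[4]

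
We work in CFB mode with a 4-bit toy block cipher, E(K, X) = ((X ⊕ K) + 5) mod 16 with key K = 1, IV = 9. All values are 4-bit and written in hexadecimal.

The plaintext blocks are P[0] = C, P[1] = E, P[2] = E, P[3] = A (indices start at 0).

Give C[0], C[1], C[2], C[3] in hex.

C[0] = 1, C[1] = B, C[2] = 1, C[3] = F

CFB encryption: C_i = P_i ⊕ E(K, C_{i−1}), with C_{−1} = IV.
C[0]: E(K, 9) = D; C ⊕ D = 1.
C[1]: E(K, 1) = 5; E ⊕ 5 = B.
C[2]: E(K, B) = F; E ⊕ F = 1.
C[3]: E(K, 1) = 5; A ⊕ 5 = F.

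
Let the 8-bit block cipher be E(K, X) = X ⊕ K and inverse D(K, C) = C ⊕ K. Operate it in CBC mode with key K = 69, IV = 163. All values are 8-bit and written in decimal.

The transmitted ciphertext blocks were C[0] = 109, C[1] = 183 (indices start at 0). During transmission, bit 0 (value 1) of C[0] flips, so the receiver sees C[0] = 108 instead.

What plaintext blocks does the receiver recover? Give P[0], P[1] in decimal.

P[0] = 138, P[1] = 158

CBC decryption: P_i = D(K, C_i) ⊕ C_{i−1}, with C_{−1} = IV.
Only C[0] changed, to 108. In CBC, a change in C_i garbles P_i and flips the same bit in P_{i+1}. Decrypting the received ciphertext:
P[0]: D(K, 108) = 41; 41 ⊕ 163 = 138.
P[1]: D(K, 183) = 242; 242 ⊕ 108 = 158.
Blocks that differ from the original plaintext: P[0], P[1].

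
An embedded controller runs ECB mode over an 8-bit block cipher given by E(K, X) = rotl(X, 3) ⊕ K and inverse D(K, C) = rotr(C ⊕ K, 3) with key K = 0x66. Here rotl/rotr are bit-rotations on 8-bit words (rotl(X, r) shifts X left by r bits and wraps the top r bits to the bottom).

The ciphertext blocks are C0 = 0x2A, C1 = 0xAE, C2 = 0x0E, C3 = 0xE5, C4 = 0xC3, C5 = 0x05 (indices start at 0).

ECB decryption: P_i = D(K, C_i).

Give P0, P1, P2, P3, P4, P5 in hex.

P0 = 0x89, P1 = 0x19, P2 = 0x0D, P3 = 0x70, P4 = 0xB4, P5 = 0x6C

P0: D(K, 0x2A) = 0x89.
P1: D(K, 0xAE) = 0x19.
P2: D(K, 0x0E) = 0x0D.
P3: D(K, 0xE5) = 0x70.
P4: D(K, 0xC3) = 0xB4.
P5: D(K, 0x05) = 0x6C.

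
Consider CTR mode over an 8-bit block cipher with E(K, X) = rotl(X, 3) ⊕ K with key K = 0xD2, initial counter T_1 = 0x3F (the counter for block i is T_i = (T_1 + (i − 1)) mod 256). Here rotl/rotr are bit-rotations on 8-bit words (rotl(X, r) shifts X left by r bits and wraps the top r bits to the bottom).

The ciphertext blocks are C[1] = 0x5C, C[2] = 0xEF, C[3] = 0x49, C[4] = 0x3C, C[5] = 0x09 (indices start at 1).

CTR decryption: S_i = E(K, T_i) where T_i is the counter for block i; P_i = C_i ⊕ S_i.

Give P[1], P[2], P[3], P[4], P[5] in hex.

P[1] = 0x77, P[2] = 0x3F, P[3] = 0x91, P[4] = 0xFC, P[5] = 0xC1

P[1]: T = 0x3F, S = E(K, T) = 0x2B; 0x5C ⊕ 0x2B = 0x77.
P[2]: T = 0x40, S = E(K, T) = 0xD0; 0xEF ⊕ 0xD0 = 0x3F.
P[3]: T = 0x41, S = E(K, T) = 0xD8; 0x49 ⊕ 0xD8 = 0x91.
P[4]: T = 0x42, S = E(K, T) = 0xC0; 0x3C ⊕ 0xC0 = 0xFC.
P[5]: T = 0x43, S = E(K, T) = 0xC8; 0x09 ⊕ 0xC8 = 0xC1.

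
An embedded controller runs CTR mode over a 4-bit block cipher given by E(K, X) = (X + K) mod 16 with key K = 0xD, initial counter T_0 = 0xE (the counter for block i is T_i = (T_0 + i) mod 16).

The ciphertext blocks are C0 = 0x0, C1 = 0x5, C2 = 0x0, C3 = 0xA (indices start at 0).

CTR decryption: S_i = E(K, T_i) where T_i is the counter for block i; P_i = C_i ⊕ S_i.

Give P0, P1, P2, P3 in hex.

P0: T = 0xE, S = E(K, T) = 0xB; 0x0 ⊕ 0xB = 0xB.
P1: T = 0xF, S = E(K, T) = 0xC; 0x5 ⊕ 0xC = 0x9.
P2: T = 0x0, S = E(K, T) = 0xD; 0x0 ⊕ 0xD = 0xD.
P3: T = 0x1, S = E(K, T) = 0xE; 0xA ⊕ 0xE = 0x4.

P0 = 0xB, P1 = 0x9, P2 = 0xD, P3 = 0x4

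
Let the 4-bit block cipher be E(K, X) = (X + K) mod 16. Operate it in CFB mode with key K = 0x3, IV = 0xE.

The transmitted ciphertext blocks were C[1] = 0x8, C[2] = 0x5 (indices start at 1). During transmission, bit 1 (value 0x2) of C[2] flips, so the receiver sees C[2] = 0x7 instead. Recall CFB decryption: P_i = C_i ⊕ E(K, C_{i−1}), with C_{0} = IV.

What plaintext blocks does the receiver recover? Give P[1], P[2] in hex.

Only C[2] changed, to 0x7. In CFB, a change in C_i flips the same bit in P_i and garbles P_{i+1}. Decrypting the received ciphertext:
P[1]: E(K, 0xE) = 0x1; 0x8 ⊕ 0x1 = 0x9.
P[2]: E(K, 0x8) = 0xB; 0x7 ⊕ 0xB = 0xC.
Blocks that differ from the original plaintext: P[2].

P[1] = 0x9, P[2] = 0xC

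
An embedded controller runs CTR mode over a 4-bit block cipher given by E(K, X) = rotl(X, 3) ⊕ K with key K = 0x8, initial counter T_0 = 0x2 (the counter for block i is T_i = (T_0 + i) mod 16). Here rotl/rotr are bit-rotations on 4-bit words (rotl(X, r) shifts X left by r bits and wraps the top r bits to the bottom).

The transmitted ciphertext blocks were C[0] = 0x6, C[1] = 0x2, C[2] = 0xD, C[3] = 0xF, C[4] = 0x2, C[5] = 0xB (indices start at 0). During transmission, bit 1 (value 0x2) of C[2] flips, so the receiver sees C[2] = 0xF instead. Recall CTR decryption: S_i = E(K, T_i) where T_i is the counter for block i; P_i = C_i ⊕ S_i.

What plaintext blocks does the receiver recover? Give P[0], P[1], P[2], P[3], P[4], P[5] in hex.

P[0] = 0xF, P[1] = 0x3, P[2] = 0x5, P[3] = 0xD, P[4] = 0x9, P[5] = 0x8

Only C[2] changed, to 0xF. In CTR, a change in C_i flips the same bit in P_i only; the keystream is unaffected. Decrypting the received ciphertext:
P[0]: T = 0x2, S = E(K, T) = 0x9; 0x6 ⊕ 0x9 = 0xF.
P[1]: T = 0x3, S = E(K, T) = 0x1; 0x2 ⊕ 0x1 = 0x3.
P[2]: T = 0x4, S = E(K, T) = 0xA; 0xF ⊕ 0xA = 0x5.
P[3]: T = 0x5, S = E(K, T) = 0x2; 0xF ⊕ 0x2 = 0xD.
P[4]: T = 0x6, S = E(K, T) = 0xB; 0x2 ⊕ 0xB = 0x9.
P[5]: T = 0x7, S = E(K, T) = 0x3; 0xB ⊕ 0x3 = 0x8.
Blocks that differ from the original plaintext: P[2].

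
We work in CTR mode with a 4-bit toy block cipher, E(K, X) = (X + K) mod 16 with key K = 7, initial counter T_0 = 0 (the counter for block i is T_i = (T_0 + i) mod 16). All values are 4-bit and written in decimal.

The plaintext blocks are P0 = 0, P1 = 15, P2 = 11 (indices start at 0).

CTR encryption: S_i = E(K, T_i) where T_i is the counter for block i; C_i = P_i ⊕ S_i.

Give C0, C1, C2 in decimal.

C0 = 7, C1 = 7, C2 = 2

C0: T = 0, S = E(K, T) = 7; 0 ⊕ 7 = 7.
C1: T = 1, S = E(K, T) = 8; 15 ⊕ 8 = 7.
C2: T = 2, S = E(K, T) = 9; 11 ⊕ 9 = 2.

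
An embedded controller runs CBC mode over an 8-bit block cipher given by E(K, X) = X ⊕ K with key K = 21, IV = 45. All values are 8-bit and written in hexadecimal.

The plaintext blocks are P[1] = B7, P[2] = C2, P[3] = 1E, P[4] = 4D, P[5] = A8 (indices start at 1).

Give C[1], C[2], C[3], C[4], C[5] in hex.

C[1] = D3, C[2] = 30, C[3] = 0F, C[4] = 63, C[5] = EA

CBC encryption: C_i = E(K, P_i ⊕ C_{i−1}), with C_{0} = IV.
C[1]: P[1] ⊕ 45 = F2; E(K, F2) = D3.
C[2]: P[2] ⊕ D3 = 11; E(K, 11) = 30.
C[3]: P[3] ⊕ 30 = 2E; E(K, 2E) = 0F.
C[4]: P[4] ⊕ 0F = 42; E(K, 42) = 63.
C[5]: P[5] ⊕ 63 = CB; E(K, CB) = EA.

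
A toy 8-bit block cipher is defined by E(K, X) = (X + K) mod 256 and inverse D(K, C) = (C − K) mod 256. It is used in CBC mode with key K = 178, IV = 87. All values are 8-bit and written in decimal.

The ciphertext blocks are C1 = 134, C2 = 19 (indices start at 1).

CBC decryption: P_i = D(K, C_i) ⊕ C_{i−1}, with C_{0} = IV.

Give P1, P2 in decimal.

P1: D(K, 134) = 212; 212 ⊕ 87 = 131.
P2: D(K, 19) = 97; 97 ⊕ 134 = 231.

P1 = 131, P2 = 231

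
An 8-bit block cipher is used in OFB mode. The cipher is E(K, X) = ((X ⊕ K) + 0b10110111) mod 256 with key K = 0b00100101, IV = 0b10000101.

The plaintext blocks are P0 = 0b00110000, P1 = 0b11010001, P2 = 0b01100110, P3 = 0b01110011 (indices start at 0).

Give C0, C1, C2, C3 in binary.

C0 = 0b01100111, C1 = 0b11111000, C2 = 0b10100101, C3 = 0b11101110

OFB encryption: S_i = E(K, S_{i−1}) with S_{−1} = IV; C_i = P_i ⊕ S_i.
C0: S = E(K, 0b10000101) = 0b01010111; 0b00110000 ⊕ 0b01010111 = 0b01100111.
C1: S = E(K, 0b01010111) = 0b00101001; 0b11010001 ⊕ 0b00101001 = 0b11111000.
C2: S = E(K, 0b00101001) = 0b11000011; 0b01100110 ⊕ 0b11000011 = 0b10100101.
C3: S = E(K, 0b11000011) = 0b10011101; 0b01110011 ⊕ 0b10011101 = 0b11101110.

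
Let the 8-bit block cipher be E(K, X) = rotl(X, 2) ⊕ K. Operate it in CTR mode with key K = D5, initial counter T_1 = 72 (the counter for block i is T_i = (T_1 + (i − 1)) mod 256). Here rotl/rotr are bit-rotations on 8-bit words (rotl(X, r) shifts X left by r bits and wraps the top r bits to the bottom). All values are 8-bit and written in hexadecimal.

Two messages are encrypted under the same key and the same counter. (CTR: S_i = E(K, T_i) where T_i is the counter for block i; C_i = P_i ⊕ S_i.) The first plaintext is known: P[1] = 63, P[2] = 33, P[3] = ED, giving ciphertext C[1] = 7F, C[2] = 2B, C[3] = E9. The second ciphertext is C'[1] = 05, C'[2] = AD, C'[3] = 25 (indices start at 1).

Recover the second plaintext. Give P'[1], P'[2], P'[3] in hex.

P'[1] = 19, P'[2] = B5, P'[3] = 21

In CTR with a reused counter, both messages share the same keystream S_i, so C_i ⊕ C'_i = P_i ⊕ P'_i and thus P'_i = P_i ⊕ C_i ⊕ C'_i.
P'[1]: 63 ⊕ 7F ⊕ 05 = 19.
P'[2]: 33 ⊕ 2B ⊕ AD = B5.
P'[3]: ED ⊕ E9 ⊕ 25 = 21.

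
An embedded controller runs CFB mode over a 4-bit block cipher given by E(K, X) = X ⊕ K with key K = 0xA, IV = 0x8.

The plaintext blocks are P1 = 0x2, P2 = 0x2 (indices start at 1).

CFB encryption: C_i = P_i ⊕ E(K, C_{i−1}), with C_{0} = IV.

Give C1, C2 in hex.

C1 = 0x0, C2 = 0x8

C1: E(K, 0x8) = 0x2; 0x2 ⊕ 0x2 = 0x0.
C2: E(K, 0x0) = 0xA; 0x2 ⊕ 0xA = 0x8.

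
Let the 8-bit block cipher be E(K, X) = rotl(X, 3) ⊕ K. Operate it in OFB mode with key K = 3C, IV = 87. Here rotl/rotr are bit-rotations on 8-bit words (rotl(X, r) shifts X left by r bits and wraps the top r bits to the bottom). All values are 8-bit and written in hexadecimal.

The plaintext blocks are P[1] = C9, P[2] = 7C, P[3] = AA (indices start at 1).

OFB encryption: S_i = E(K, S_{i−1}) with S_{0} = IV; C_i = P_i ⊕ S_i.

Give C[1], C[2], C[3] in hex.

C[1] = C9, C[2] = 40, C[3] = 77

C[1]: S = E(K, 87) = 00; C9 ⊕ 00 = C9.
C[2]: S = E(K, 00) = 3C; 7C ⊕ 3C = 40.
C[3]: S = E(K, 3C) = DD; AA ⊕ DD = 77.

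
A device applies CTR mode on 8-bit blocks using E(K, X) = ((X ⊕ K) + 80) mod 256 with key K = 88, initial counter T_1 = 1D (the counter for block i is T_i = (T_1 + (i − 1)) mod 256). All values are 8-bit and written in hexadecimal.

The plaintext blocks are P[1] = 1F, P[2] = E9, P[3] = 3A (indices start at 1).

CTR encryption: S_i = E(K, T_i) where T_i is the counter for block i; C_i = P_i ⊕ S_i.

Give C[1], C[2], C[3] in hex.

C[1] = 0A, C[2] = FF, C[3] = 2D

C[1]: T = 1D, S = E(K, T) = 15; 1F ⊕ 15 = 0A.
C[2]: T = 1E, S = E(K, T) = 16; E9 ⊕ 16 = FF.
C[3]: T = 1F, S = E(K, T) = 17; 3A ⊕ 17 = 2D.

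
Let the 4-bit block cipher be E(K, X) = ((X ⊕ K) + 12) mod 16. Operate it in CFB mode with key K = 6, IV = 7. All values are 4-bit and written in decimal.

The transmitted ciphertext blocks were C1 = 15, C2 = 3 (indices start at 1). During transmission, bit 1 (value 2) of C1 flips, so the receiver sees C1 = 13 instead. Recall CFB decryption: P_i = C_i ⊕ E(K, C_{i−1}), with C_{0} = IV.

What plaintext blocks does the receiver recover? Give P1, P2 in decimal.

P1 = 0, P2 = 4

Only C1 changed, to 13. In CFB, a change in C_i flips the same bit in P_i and garbles P_{i+1}. Decrypting the received ciphertext:
P1: E(K, 7) = 13; 13 ⊕ 13 = 0.
P2: E(K, 13) = 7; 3 ⊕ 7 = 4.
Blocks that differ from the original plaintext: P1, P2.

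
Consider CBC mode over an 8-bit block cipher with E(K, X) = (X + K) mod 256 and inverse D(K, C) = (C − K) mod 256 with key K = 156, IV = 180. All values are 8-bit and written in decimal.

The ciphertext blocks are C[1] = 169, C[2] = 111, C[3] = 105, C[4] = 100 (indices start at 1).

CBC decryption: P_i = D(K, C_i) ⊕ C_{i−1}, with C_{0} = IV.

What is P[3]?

P[3]: D(K, 105) = 205; 205 ⊕ 111 = 162.

P[3] = 162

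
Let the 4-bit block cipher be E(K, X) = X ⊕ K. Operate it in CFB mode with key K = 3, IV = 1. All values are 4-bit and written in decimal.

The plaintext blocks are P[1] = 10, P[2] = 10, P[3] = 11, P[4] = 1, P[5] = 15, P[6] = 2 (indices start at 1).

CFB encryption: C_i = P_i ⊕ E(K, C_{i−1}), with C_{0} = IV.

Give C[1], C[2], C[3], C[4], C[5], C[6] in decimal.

C[1]: E(K, 1) = 2; 10 ⊕ 2 = 8.
C[2]: E(K, 8) = 11; 10 ⊕ 11 = 1.
C[3]: E(K, 1) = 2; 11 ⊕ 2 = 9.
C[4]: E(K, 9) = 10; 1 ⊕ 10 = 11.
C[5]: E(K, 11) = 8; 15 ⊕ 8 = 7.
C[6]: E(K, 7) = 4; 2 ⊕ 4 = 6.

C[1] = 8, C[2] = 1, C[3] = 9, C[4] = 11, C[5] = 7, C[6] = 6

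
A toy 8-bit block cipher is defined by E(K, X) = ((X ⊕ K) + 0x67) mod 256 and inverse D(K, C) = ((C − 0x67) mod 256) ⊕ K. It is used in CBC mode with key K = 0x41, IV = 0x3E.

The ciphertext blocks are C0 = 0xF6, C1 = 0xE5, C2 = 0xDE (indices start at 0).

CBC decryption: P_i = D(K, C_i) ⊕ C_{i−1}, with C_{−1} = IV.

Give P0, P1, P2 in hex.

P0 = 0xF0, P1 = 0xC9, P2 = 0xD3

P0: D(K, 0xF6) = 0xCE; 0xCE ⊕ 0x3E = 0xF0.
P1: D(K, 0xE5) = 0x3F; 0x3F ⊕ 0xF6 = 0xC9.
P2: D(K, 0xDE) = 0x36; 0x36 ⊕ 0xE5 = 0xD3.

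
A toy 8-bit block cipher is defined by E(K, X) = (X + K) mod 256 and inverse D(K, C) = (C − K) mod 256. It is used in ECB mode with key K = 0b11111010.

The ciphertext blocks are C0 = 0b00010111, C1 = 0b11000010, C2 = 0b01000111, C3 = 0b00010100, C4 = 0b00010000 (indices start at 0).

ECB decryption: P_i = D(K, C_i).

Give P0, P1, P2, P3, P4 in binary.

P0: D(K, 0b00010111) = 0b00011101.
P1: D(K, 0b11000010) = 0b11001000.
P2: D(K, 0b01000111) = 0b01001101.
P3: D(K, 0b00010100) = 0b00011010.
P4: D(K, 0b00010000) = 0b00010110.

P0 = 0b00011101, P1 = 0b11001000, P2 = 0b01001101, P3 = 0b00011010, P4 = 0b00010110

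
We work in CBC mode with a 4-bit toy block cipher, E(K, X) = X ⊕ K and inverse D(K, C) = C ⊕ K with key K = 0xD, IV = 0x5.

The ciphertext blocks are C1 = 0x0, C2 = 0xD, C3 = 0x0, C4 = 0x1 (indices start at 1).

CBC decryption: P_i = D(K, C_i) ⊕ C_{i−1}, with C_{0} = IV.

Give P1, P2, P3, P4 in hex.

P1: D(K, 0x0) = 0xD; 0xD ⊕ 0x5 = 0x8.
P2: D(K, 0xD) = 0x0; 0x0 ⊕ 0x0 = 0x0.
P3: D(K, 0x0) = 0xD; 0xD ⊕ 0xD = 0x0.
P4: D(K, 0x1) = 0xC; 0xC ⊕ 0x0 = 0xC.

P1 = 0x8, P2 = 0x0, P3 = 0x0, P4 = 0xC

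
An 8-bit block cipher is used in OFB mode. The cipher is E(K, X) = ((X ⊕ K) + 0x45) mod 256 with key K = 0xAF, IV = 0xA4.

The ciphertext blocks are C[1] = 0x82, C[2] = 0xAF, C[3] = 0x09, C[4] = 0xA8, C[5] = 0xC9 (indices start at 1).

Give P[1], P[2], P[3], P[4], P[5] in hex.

P[1] = 0xD2, P[2] = 0xEB, P[3] = 0x39, P[4] = 0x4C, P[5] = 0x59

OFB decryption: S_i = E(K, S_{i−1}) with S_{0} = IV; P_i = C_i ⊕ S_i.
P[1]: S = E(K, 0xA4) = 0x50; 0x82 ⊕ 0x50 = 0xD2.
P[2]: S = E(K, 0x50) = 0x44; 0xAF ⊕ 0x44 = 0xEB.
P[3]: S = E(K, 0x44) = 0x30; 0x09 ⊕ 0x30 = 0x39.
P[4]: S = E(K, 0x30) = 0xE4; 0xA8 ⊕ 0xE4 = 0x4C.
P[5]: S = E(K, 0xE4) = 0x90; 0xC9 ⊕ 0x90 = 0x59.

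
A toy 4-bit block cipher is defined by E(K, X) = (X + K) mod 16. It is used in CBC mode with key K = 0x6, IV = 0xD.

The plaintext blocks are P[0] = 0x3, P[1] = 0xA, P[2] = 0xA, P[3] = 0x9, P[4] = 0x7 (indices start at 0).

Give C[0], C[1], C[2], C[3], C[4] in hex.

CBC encryption: C_i = E(K, P_i ⊕ C_{i−1}), with C_{−1} = IV.
C[0]: P[0] ⊕ 0xD = 0xE; E(K, 0xE) = 0x4.
C[1]: P[1] ⊕ 0x4 = 0xE; E(K, 0xE) = 0x4.
C[2]: P[2] ⊕ 0x4 = 0xE; E(K, 0xE) = 0x4.
C[3]: P[3] ⊕ 0x4 = 0xD; E(K, 0xD) = 0x3.
C[4]: P[4] ⊕ 0x3 = 0x4; E(K, 0x4) = 0xA.

C[0] = 0x4, C[1] = 0x4, C[2] = 0x4, C[3] = 0x3, C[4] = 0xA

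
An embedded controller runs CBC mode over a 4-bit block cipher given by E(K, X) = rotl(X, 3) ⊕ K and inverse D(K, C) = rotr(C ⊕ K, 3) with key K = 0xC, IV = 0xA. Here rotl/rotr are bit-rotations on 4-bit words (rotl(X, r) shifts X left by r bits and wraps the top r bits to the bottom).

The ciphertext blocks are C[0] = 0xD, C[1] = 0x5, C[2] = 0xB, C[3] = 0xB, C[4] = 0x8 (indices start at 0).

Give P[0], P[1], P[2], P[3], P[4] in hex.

CBC decryption: P_i = D(K, C_i) ⊕ C_{i−1}, with C_{−1} = IV.
P[0]: D(K, 0xD) = 0x2; 0x2 ⊕ 0xA = 0x8.
P[1]: D(K, 0x5) = 0x3; 0x3 ⊕ 0xD = 0xE.
P[2]: D(K, 0xB) = 0xE; 0xE ⊕ 0x5 = 0xB.
P[3]: D(K, 0xB) = 0xE; 0xE ⊕ 0xB = 0x5.
P[4]: D(K, 0x8) = 0x8; 0x8 ⊕ 0xB = 0x3.

P[0] = 0x8, P[1] = 0xE, P[2] = 0xB, P[3] = 0x5, P[4] = 0x3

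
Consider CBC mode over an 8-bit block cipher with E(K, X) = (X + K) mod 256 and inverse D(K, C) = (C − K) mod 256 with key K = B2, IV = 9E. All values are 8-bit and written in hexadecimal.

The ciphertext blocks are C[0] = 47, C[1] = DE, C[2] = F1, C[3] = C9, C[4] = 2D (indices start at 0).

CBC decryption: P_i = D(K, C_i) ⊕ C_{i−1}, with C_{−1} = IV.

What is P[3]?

P[3]: D(K, C9) = 17; 17 ⊕ F1 = E6.

P[3] = E6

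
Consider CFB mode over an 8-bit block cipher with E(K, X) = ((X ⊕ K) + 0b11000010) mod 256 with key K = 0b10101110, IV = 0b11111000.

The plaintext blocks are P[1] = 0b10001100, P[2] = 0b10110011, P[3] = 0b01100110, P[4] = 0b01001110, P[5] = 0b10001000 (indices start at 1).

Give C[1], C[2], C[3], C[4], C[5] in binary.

CFB encryption: C_i = P_i ⊕ E(K, C_{i−1}), with C_{0} = IV.
C[1]: E(K, 0b11111000) = 0b00011000; 0b10001100 ⊕ 0b00011000 = 0b10010100.
C[2]: E(K, 0b10010100) = 0b11111100; 0b10110011 ⊕ 0b11111100 = 0b01001111.
C[3]: E(K, 0b01001111) = 0b10100011; 0b01100110 ⊕ 0b10100011 = 0b11000101.
C[4]: E(K, 0b11000101) = 0b00101101; 0b01001110 ⊕ 0b00101101 = 0b01100011.
C[5]: E(K, 0b01100011) = 0b10001111; 0b10001000 ⊕ 0b10001111 = 0b00000111.

C[1] = 0b10010100, C[2] = 0b01001111, C[3] = 0b11000101, C[4] = 0b01100011, C[5] = 0b00000111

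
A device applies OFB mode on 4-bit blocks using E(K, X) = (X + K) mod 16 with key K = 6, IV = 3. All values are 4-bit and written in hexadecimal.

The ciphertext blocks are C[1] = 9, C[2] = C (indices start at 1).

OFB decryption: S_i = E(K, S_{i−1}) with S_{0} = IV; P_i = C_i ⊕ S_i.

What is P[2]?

P[1]: S = E(K, 3) = 9; 9 ⊕ 9 = 0.
P[2]: S = E(K, 9) = F; C ⊕ F = 3.

P[2] = 3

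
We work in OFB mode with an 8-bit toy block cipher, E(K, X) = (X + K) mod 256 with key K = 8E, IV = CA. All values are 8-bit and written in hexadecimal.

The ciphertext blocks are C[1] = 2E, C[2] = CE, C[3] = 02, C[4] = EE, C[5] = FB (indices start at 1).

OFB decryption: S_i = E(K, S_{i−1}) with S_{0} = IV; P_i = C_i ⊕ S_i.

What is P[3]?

P[3] = 76

P[1]: S = E(K, CA) = 58; 2E ⊕ 58 = 76.
P[2]: S = E(K, 58) = E6; CE ⊕ E6 = 28.
P[3]: S = E(K, E6) = 74; 02 ⊕ 74 = 76.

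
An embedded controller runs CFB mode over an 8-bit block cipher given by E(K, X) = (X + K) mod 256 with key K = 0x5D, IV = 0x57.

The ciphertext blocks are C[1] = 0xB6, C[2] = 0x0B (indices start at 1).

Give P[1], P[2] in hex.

P[1] = 0x02, P[2] = 0x18

CFB decryption: P_i = C_i ⊕ E(K, C_{i−1}), with C_{0} = IV.
P[1]: E(K, 0x57) = 0xB4; 0xB6 ⊕ 0xB4 = 0x02.
P[2]: E(K, 0xB6) = 0x13; 0x0B ⊕ 0x13 = 0x18.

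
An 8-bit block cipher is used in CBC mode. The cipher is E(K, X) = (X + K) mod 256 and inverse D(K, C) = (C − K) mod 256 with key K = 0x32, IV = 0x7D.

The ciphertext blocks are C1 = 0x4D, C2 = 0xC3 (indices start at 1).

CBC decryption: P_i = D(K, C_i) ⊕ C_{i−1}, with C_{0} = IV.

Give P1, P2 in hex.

P1 = 0x66, P2 = 0xDC

P1: D(K, 0x4D) = 0x1B; 0x1B ⊕ 0x7D = 0x66.
P2: D(K, 0xC3) = 0x91; 0x91 ⊕ 0x4D = 0xDC.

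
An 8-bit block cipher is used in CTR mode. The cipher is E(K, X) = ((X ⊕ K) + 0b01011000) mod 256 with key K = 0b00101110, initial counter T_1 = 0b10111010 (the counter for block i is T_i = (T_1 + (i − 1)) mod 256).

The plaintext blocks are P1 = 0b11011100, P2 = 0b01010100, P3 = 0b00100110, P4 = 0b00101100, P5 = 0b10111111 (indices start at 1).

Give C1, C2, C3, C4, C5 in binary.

CTR encryption: S_i = E(K, T_i) where T_i is the counter for block i; C_i = P_i ⊕ S_i.
C1: T = 0b10111010, S = E(K, T) = 0b11101100; 0b11011100 ⊕ 0b11101100 = 0b00110000.
C2: T = 0b10111011, S = E(K, T) = 0b11101101; 0b01010100 ⊕ 0b11101101 = 0b10111001.
C3: T = 0b10111100, S = E(K, T) = 0b11101010; 0b00100110 ⊕ 0b11101010 = 0b11001100.
C4: T = 0b10111101, S = E(K, T) = 0b11101011; 0b00101100 ⊕ 0b11101011 = 0b11000111.
C5: T = 0b10111110, S = E(K, T) = 0b11101000; 0b10111111 ⊕ 0b11101000 = 0b01010111.

C1 = 0b00110000, C2 = 0b10111001, C3 = 0b11001100, C4 = 0b11000111, C5 = 0b01010111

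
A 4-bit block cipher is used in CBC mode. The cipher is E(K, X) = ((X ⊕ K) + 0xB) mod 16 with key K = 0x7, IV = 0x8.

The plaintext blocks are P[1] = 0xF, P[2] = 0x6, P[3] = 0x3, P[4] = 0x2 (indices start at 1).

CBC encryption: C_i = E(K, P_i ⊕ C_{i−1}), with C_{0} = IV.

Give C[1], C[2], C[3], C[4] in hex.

C[1] = 0xB, C[2] = 0x5, C[3] = 0xC, C[4] = 0x4

C[1]: P[1] ⊕ 0x8 = 0x7; E(K, 0x7) = 0xB.
C[2]: P[2] ⊕ 0xB = 0xD; E(K, 0xD) = 0x5.
C[3]: P[3] ⊕ 0x5 = 0x6; E(K, 0x6) = 0xC.
C[4]: P[4] ⊕ 0xC = 0xE; E(K, 0xE) = 0x4.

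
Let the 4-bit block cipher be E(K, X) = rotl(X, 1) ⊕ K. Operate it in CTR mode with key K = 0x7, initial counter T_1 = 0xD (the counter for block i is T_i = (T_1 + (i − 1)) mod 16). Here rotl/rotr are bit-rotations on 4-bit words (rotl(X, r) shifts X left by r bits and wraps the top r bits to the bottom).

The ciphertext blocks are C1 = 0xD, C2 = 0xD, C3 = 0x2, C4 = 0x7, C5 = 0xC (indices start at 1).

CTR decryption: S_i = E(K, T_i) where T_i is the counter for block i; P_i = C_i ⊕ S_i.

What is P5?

P5: T = 0x1, S = E(K, T) = 0x5; 0xC ⊕ 0x5 = 0x9.

P5 = 0x9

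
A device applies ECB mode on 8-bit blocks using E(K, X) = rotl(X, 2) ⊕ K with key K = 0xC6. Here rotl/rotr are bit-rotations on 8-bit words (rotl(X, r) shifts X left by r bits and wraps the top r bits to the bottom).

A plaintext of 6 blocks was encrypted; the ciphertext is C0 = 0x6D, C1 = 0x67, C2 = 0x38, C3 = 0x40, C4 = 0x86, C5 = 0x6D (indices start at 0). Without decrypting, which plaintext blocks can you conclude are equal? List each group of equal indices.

ECB encrypts each block independently with the same key, so equal ciphertext blocks imply equal plaintext blocks.
C0 = C5 = 0x6D, so P0 = P5.

P0 = P5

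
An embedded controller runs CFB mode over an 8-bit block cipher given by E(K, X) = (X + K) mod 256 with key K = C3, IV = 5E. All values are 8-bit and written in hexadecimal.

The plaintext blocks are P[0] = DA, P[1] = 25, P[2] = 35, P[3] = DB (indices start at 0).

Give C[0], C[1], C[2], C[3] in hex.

CFB encryption: C_i = P_i ⊕ E(K, C_{i−1}), with C_{−1} = IV.
C[0]: E(K, 5E) = 21; DA ⊕ 21 = FB.
C[1]: E(K, FB) = BE; 25 ⊕ BE = 9B.
C[2]: E(K, 9B) = 5E; 35 ⊕ 5E = 6B.
C[3]: E(K, 6B) = 2E; DB ⊕ 2E = F5.

C[0] = FB, C[1] = 9B, C[2] = 6B, C[3] = F5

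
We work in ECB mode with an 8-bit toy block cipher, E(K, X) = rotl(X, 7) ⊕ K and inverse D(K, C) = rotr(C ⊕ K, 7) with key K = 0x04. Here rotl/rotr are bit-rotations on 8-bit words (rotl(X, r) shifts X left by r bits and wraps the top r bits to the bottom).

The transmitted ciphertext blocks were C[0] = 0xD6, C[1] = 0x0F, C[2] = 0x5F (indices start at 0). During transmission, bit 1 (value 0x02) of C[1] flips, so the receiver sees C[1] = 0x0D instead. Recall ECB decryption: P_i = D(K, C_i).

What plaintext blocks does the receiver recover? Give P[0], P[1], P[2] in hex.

P[0] = 0xA5, P[1] = 0x12, P[2] = 0xB6

Only C[1] changed, to 0x0D. In ECB, a change in C_i affects only P_i. Decrypting the received ciphertext:
P[0]: D(K, 0xD6) = 0xA5.
P[1]: D(K, 0x0D) = 0x12.
P[2]: D(K, 0x5F) = 0xB6.
Blocks that differ from the original plaintext: P[1].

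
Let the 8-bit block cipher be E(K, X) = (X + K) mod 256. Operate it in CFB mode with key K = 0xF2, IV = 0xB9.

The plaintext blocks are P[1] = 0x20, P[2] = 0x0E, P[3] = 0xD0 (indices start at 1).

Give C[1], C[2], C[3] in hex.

CFB encryption: C_i = P_i ⊕ E(K, C_{i−1}), with C_{0} = IV.
C[1]: E(K, 0xB9) = 0xAB; 0x20 ⊕ 0xAB = 0x8B.
C[2]: E(K, 0x8B) = 0x7D; 0x0E ⊕ 0x7D = 0x73.
C[3]: E(K, 0x73) = 0x65; 0xD0 ⊕ 0x65 = 0xB5.

C[1] = 0x8B, C[2] = 0x73, C[3] = 0xB5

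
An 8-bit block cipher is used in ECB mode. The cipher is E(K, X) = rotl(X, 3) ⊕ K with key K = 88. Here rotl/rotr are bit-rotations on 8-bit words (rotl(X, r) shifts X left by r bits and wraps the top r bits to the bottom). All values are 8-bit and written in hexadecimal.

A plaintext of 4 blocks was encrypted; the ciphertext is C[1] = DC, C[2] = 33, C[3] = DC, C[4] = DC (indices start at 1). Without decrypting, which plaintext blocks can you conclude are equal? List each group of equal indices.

ECB encrypts each block independently with the same key, so equal ciphertext blocks imply equal plaintext blocks.
C[1] = C[3] = C[4] = DC, so P[1] = P[3] = P[4].

P[1] = P[3] = P[4]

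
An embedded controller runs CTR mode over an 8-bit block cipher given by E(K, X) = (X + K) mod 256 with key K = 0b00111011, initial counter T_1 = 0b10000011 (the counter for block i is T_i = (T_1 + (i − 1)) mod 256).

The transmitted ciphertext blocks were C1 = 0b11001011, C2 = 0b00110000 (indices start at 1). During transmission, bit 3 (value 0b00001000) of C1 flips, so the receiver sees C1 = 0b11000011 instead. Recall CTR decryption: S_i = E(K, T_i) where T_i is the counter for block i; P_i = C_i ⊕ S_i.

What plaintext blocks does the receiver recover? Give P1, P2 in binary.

P1 = 0b01111101, P2 = 0b10001111

Only C1 changed, to 0b11000011. In CTR, a change in C_i flips the same bit in P_i only; the keystream is unaffected. Decrypting the received ciphertext:
P1: T = 0b10000011, S = E(K, T) = 0b10111110; 0b11000011 ⊕ 0b10111110 = 0b01111101.
P2: T = 0b10000100, S = E(K, T) = 0b10111111; 0b00110000 ⊕ 0b10111111 = 0b10001111.
Blocks that differ from the original plaintext: P1.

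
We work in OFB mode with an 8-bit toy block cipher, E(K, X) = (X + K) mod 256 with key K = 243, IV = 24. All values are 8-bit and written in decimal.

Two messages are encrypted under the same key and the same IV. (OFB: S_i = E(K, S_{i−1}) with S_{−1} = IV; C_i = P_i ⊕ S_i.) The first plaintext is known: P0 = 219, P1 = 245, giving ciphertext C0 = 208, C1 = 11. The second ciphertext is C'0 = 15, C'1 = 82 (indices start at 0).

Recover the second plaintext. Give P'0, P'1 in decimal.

In OFB with a reused IV, both messages share the same keystream S_i, so C_i ⊕ C'_i = P_i ⊕ P'_i and thus P'_i = P_i ⊕ C_i ⊕ C'_i.
P'0: 219 ⊕ 208 ⊕ 15 = 4.
P'1: 245 ⊕ 11 ⊕ 82 = 172.

P'0 = 4, P'1 = 172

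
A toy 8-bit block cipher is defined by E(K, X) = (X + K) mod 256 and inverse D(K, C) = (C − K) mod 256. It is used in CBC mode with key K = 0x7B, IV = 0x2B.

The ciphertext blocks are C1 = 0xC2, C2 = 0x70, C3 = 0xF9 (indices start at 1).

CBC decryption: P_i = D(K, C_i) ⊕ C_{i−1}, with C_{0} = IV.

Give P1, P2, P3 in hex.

P1 = 0x6C, P2 = 0x37, P3 = 0x0E

P1: D(K, 0xC2) = 0x47; 0x47 ⊕ 0x2B = 0x6C.
P2: D(K, 0x70) = 0xF5; 0xF5 ⊕ 0xC2 = 0x37.
P3: D(K, 0xF9) = 0x7E; 0x7E ⊕ 0x70 = 0x0E.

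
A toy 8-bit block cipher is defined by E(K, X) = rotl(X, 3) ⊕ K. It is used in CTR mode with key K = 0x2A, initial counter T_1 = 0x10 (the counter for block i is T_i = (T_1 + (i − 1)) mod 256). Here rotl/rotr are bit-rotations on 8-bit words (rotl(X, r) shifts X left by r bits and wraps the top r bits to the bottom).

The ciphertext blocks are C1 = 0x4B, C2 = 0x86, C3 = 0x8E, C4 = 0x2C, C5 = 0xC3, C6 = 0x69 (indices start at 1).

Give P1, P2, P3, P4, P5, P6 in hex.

P1 = 0xE1, P2 = 0x24, P3 = 0x34, P4 = 0x9E, P5 = 0x49, P6 = 0xEB

CTR decryption: S_i = E(K, T_i) where T_i is the counter for block i; P_i = C_i ⊕ S_i.
P1: T = 0x10, S = E(K, T) = 0xAA; 0x4B ⊕ 0xAA = 0xE1.
P2: T = 0x11, S = E(K, T) = 0xA2; 0x86 ⊕ 0xA2 = 0x24.
P3: T = 0x12, S = E(K, T) = 0xBA; 0x8E ⊕ 0xBA = 0x34.
P4: T = 0x13, S = E(K, T) = 0xB2; 0x2C ⊕ 0xB2 = 0x9E.
P5: T = 0x14, S = E(K, T) = 0x8A; 0xC3 ⊕ 0x8A = 0x49.
P6: T = 0x15, S = E(K, T) = 0x82; 0x69 ⊕ 0x82 = 0xEB.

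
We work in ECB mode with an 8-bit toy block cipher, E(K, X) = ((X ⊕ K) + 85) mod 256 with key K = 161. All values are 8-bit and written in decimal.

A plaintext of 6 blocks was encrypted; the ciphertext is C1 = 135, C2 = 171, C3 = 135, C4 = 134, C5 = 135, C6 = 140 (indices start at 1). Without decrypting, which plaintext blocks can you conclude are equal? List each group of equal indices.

ECB encrypts each block independently with the same key, so equal ciphertext blocks imply equal plaintext blocks.
C1 = C3 = C5 = 135, so P1 = P3 = P5.

P1 = P3 = P5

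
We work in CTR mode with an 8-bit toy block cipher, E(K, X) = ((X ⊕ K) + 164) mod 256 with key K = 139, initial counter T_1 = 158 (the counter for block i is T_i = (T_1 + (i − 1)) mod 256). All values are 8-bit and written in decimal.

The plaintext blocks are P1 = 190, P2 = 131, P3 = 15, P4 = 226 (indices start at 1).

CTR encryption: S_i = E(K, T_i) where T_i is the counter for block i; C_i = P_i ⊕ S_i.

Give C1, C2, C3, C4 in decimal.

C1 = 7, C2 = 59, C3 = 192, C4 = 44

C1: T = 158, S = E(K, T) = 185; 190 ⊕ 185 = 7.
C2: T = 159, S = E(K, T) = 184; 131 ⊕ 184 = 59.
C3: T = 160, S = E(K, T) = 207; 15 ⊕ 207 = 192.
C4: T = 161, S = E(K, T) = 206; 226 ⊕ 206 = 44.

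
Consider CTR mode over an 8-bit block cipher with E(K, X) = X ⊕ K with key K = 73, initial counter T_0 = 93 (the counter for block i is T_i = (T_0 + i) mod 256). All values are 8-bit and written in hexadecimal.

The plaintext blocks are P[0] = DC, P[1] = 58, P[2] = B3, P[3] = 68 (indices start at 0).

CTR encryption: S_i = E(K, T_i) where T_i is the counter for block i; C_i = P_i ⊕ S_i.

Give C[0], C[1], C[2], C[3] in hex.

C[0] = 3C, C[1] = BF, C[2] = 55, C[3] = 8D

C[0]: T = 93, S = E(K, T) = E0; DC ⊕ E0 = 3C.
C[1]: T = 94, S = E(K, T) = E7; 58 ⊕ E7 = BF.
C[2]: T = 95, S = E(K, T) = E6; B3 ⊕ E6 = 55.
C[3]: T = 96, S = E(K, T) = E5; 68 ⊕ E5 = 8D.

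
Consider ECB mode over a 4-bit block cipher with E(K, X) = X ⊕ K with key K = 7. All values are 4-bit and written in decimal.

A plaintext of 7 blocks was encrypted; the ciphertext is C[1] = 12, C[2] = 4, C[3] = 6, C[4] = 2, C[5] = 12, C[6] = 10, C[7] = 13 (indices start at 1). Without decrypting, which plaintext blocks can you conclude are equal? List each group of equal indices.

ECB encrypts each block independently with the same key, so equal ciphertext blocks imply equal plaintext blocks.
C[1] = C[5] = 12, so P[1] = P[5].

P[1] = P[5]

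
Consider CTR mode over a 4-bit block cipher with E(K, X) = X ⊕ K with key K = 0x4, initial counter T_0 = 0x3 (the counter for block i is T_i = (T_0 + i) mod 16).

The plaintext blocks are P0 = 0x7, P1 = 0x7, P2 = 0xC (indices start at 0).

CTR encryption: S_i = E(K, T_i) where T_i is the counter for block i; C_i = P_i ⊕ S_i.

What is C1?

C1 = 0x7

C0: T = 0x3, S = E(K, T) = 0x7; 0x7 ⊕ 0x7 = 0x0.
C1: T = 0x4, S = E(K, T) = 0x0; 0x7 ⊕ 0x0 = 0x7.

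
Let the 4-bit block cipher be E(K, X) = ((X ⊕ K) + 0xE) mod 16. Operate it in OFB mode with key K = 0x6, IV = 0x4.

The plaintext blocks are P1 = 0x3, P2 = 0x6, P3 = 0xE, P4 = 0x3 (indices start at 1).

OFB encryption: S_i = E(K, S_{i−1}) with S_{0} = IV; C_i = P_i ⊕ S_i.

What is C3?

C1: S = E(K, 0x4) = 0x0; 0x3 ⊕ 0x0 = 0x3.
C2: S = E(K, 0x0) = 0x4; 0x6 ⊕ 0x4 = 0x2.
C3: S = E(K, 0x4) = 0x0; 0xE ⊕ 0x0 = 0xE.

C3 = 0xE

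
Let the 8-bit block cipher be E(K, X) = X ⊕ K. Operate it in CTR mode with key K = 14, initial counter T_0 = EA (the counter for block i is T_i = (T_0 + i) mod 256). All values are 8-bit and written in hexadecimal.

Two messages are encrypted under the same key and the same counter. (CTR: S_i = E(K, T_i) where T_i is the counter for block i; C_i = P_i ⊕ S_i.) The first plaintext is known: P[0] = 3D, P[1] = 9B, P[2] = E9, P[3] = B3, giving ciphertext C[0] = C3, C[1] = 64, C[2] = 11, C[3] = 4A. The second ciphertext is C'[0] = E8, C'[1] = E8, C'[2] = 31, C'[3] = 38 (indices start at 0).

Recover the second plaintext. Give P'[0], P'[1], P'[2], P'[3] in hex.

In CTR with a reused counter, both messages share the same keystream S_i, so C_i ⊕ C'_i = P_i ⊕ P'_i and thus P'_i = P_i ⊕ C_i ⊕ C'_i.
P'[0]: 3D ⊕ C3 ⊕ E8 = 16.
P'[1]: 9B ⊕ 64 ⊕ E8 = 17.
P'[2]: E9 ⊕ 11 ⊕ 31 = C9.
P'[3]: B3 ⊕ 4A ⊕ 38 = C1.

P'[0] = 16, P'[1] = 17, P'[2] = C9, P'[3] = C1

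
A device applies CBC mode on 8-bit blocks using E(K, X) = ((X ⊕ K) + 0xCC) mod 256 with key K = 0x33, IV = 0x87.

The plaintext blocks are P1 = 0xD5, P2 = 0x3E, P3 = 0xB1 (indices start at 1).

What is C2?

C2 = 0xEC

CBC encryption: C_i = E(K, P_i ⊕ C_{i−1}), with C_{0} = IV.
C1: P1 ⊕ 0x87 = 0x52; E(K, 0x52) = 0x2D.
C2: P2 ⊕ 0x2D = 0x13; E(K, 0x13) = 0xEC.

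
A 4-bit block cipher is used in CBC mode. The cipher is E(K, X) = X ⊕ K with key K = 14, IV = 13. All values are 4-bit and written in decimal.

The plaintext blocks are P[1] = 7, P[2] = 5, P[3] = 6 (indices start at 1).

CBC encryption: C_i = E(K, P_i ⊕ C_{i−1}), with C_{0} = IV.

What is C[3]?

C[3] = 7

C[1]: P[1] ⊕ 13 = 10; E(K, 10) = 4.
C[2]: P[2] ⊕ 4 = 1; E(K, 1) = 15.
C[3]: P[3] ⊕ 15 = 9; E(K, 9) = 7.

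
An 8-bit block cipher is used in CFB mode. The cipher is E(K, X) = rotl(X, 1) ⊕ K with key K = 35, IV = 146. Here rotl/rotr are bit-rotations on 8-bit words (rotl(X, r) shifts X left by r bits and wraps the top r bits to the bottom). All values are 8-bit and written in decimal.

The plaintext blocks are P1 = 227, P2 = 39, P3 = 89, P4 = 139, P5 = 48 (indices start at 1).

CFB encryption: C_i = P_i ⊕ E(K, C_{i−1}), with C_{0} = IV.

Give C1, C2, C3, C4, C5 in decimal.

C1: E(K, 146) = 6; 227 ⊕ 6 = 229.
C2: E(K, 229) = 232; 39 ⊕ 232 = 207.
C3: E(K, 207) = 188; 89 ⊕ 188 = 229.
C4: E(K, 229) = 232; 139 ⊕ 232 = 99.
C5: E(K, 99) = 229; 48 ⊕ 229 = 213.

C1 = 229, C2 = 207, C3 = 229, C4 = 99, C5 = 213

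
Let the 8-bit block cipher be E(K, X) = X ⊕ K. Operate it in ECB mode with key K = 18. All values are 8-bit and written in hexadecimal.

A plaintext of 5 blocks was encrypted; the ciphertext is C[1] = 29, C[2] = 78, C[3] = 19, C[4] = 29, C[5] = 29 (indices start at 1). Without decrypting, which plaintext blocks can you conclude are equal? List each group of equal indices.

ECB encrypts each block independently with the same key, so equal ciphertext blocks imply equal plaintext blocks.
C[1] = C[4] = C[5] = 29, so P[1] = P[4] = P[5].

P[1] = P[4] = P[5]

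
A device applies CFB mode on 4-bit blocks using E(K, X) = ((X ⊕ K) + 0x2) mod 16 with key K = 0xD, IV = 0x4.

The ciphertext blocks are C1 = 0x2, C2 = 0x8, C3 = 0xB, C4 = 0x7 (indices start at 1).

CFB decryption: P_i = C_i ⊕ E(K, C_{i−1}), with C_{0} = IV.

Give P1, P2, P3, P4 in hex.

P1: E(K, 0x4) = 0xB; 0x2 ⊕ 0xB = 0x9.
P2: E(K, 0x2) = 0x1; 0x8 ⊕ 0x1 = 0x9.
P3: E(K, 0x8) = 0x7; 0xB ⊕ 0x7 = 0xC.
P4: E(K, 0xB) = 0x8; 0x7 ⊕ 0x8 = 0xF.

P1 = 0x9, P2 = 0x9, P3 = 0xC, P4 = 0xF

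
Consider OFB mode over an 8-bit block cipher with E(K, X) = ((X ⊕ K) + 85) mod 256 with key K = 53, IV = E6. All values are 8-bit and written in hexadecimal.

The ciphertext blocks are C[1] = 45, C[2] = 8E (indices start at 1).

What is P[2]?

OFB decryption: S_i = E(K, S_{i−1}) with S_{0} = IV; P_i = C_i ⊕ S_i.
P[1]: S = E(K, E6) = 3A; 45 ⊕ 3A = 7F.
P[2]: S = E(K, 3A) = EE; 8E ⊕ EE = 60.

P[2] = 60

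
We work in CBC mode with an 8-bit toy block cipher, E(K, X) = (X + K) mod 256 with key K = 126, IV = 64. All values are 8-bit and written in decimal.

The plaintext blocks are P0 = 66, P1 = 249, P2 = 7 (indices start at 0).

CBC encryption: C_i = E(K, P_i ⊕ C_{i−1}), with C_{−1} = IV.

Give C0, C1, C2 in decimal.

C0 = 128, C1 = 247, C2 = 110

C0: P0 ⊕ 64 = 2; E(K, 2) = 128.
C1: P1 ⊕ 128 = 121; E(K, 121) = 247.
C2: P2 ⊕ 247 = 240; E(K, 240) = 110.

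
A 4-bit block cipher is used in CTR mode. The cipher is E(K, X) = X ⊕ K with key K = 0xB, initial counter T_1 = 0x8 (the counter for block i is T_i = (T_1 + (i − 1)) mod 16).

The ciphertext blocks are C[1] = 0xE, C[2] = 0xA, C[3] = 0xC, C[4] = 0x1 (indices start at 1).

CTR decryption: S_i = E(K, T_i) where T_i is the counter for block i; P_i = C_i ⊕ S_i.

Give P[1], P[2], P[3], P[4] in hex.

P[1] = 0xD, P[2] = 0x8, P[3] = 0xD, P[4] = 0x1

P[1]: T = 0x8, S = E(K, T) = 0x3; 0xE ⊕ 0x3 = 0xD.
P[2]: T = 0x9, S = E(K, T) = 0x2; 0xA ⊕ 0x2 = 0x8.
P[3]: T = 0xA, S = E(K, T) = 0x1; 0xC ⊕ 0x1 = 0xD.
P[4]: T = 0xB, S = E(K, T) = 0x0; 0x1 ⊕ 0x0 = 0x1.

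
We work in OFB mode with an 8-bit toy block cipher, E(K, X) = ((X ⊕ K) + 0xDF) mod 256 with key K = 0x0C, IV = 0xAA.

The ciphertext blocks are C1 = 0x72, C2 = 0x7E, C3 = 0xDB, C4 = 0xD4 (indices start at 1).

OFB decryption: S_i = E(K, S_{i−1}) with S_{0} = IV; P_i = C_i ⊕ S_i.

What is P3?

P1: S = E(K, 0xAA) = 0x85; 0x72 ⊕ 0x85 = 0xF7.
P2: S = E(K, 0x85) = 0x68; 0x7E ⊕ 0x68 = 0x16.
P3: S = E(K, 0x68) = 0x43; 0xDB ⊕ 0x43 = 0x98.

P3 = 0x98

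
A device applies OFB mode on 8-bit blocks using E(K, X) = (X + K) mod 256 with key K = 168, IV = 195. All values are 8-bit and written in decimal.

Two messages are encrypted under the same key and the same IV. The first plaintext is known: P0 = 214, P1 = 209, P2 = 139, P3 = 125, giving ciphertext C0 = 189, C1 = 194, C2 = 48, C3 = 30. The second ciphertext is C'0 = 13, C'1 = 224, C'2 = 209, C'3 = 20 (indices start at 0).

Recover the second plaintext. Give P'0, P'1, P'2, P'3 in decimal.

P'0 = 102, P'1 = 243, P'2 = 106, P'3 = 119

In OFB with a reused IV, both messages share the same keystream S_i, so C_i ⊕ C'_i = P_i ⊕ P'_i and thus P'_i = P_i ⊕ C_i ⊕ C'_i.
P'0: 214 ⊕ 189 ⊕ 13 = 102.
P'1: 209 ⊕ 194 ⊕ 224 = 243.
P'2: 139 ⊕ 48 ⊕ 209 = 106.
P'3: 125 ⊕ 30 ⊕ 20 = 119.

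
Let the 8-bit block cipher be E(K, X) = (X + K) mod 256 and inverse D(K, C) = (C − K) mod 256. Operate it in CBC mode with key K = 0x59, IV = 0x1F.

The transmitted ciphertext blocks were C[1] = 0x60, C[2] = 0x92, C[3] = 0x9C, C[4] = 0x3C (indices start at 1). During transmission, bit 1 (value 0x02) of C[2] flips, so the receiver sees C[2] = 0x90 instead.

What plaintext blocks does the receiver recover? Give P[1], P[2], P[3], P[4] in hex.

P[1] = 0x18, P[2] = 0x57, P[3] = 0xD3, P[4] = 0x7F

CBC decryption: P_i = D(K, C_i) ⊕ C_{i−1}, with C_{0} = IV.
Only C[2] changed, to 0x90. In CBC, a change in C_i garbles P_i and flips the same bit in P_{i+1}. Decrypting the received ciphertext:
P[1]: D(K, 0x60) = 0x07; 0x07 ⊕ 0x1F = 0x18.
P[2]: D(K, 0x90) = 0x37; 0x37 ⊕ 0x60 = 0x57.
P[3]: D(K, 0x9C) = 0x43; 0x43 ⊕ 0x90 = 0xD3.
P[4]: D(K, 0x3C) = 0xE3; 0xE3 ⊕ 0x9C = 0x7F.
Blocks that differ from the original plaintext: P[2], P[3].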